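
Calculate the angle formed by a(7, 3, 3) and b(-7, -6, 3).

a·b = 7·(-7) + 3·(-6) + 3·3 = -49 - 18 + 9 = -58
|a| = √(7² + 3² + 3²) = √67 ≈ 8.185
|b| = √((-7)² + (-6)² + 3²) = √94 ≈ 9.695
cos θ = (a·b)/(|a||b|) = -58/(8.185·9.695) ≈ -0.7308
θ = arccos(-0.7308) ≈ 137°

137°


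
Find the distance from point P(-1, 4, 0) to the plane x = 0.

distance = |a·x₀ + b·y₀ + c·z₀ - d| / √(a² + b² + c²)
  = |1·(-1) + 0·4 + 0·0 - 0| / √(1² + 0² + 0²)
  = |-1 + 0 + 0 + 0| / √(1 + 0 + 0)
  = |-1| / √1
  = 1 / 1
  ≈ 1

1


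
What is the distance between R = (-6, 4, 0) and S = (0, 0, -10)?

d = √[(x₂-x₁)² + (y₂-y₁)² + (z₂-z₁)²]
  = √[6² + (-4)² + (-10)²]
  = √[36 + 16 + 100]
  = √152
  ≈ 12.33

12.33


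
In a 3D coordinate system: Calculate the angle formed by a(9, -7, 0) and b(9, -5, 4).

a·b = 9·9 + (-7)·(-5) + 0·4 = 81 + 35 + 0 = 116
|a| = √(9² + (-7)² + 0²) = √130 ≈ 11.4
|b| = √(9² + (-5)² + 4²) = √122 ≈ 11.05
cos θ = (a·b)/(|a||b|) = 116/(11.4·11.05) ≈ 0.9211
θ = arccos(0.9211) ≈ 22.91°

22.91°


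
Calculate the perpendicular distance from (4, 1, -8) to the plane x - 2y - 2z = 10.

distance = |a·x₀ + b·y₀ + c·z₀ - d| / √(a² + b² + c²)
  = |1·4 + (-2)·1 + (-2)·(-8) - 10| / √(1² + (-2)² + (-2)²)
  = |4 - 2 + 16 - 10| / √(1 + 4 + 4)
  = |8| / √9
  = 8 / 3
  ≈ 2.667

2.667


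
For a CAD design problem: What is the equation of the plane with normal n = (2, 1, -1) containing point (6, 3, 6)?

The plane through P with normal n = (a, b, c) satisfies n·(r - P) = 0,
i.e. ax + by + cz = a·x₀ + b·y₀ + c·z₀.
d = 2·6 + 1·3 + (-1)·6
  = 12 + 3 - 6
  = 9
Equation: 2x + y - z = 9

2x + y - z = 9


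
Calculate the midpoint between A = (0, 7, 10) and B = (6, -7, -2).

M = ((x₁+x₂)/2, (y₁+y₂)/2, (z₁+z₂)/2)
  = ((0 + 6)/2, (7 - 7)/2, (10 - 2)/2)
  = (6/2, 0/2, 8/2)
  = (3, 0, 4)

(3, 0, 4)


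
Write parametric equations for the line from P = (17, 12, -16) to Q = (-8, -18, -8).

Direction vector d = Q - P = (-8 - 17, -18 - 12, -8 + 16) = (-25, -30, 8)
Parametric form r = P + t·d:
x = 17 - 25t, y = 12 - 30t, z = -16 + 8t

x = 17 - 25t, y = 12 - 30t, z = -16 + 8t


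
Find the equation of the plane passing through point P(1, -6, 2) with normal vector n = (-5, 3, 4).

The plane through P with normal n = (a, b, c) satisfies n·(r - P) = 0,
i.e. ax + by + cz = a·x₀ + b·y₀ + c·z₀.
d = (-5)·1 + 3·(-6) + 4·2
  = -5 - 18 + 8
  = -15
Equation: -5x + 3y + 4z = -15

-5x + 3y + 4z = -15


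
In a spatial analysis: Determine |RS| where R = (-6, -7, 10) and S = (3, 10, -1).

d = √[(x₂-x₁)² + (y₂-y₁)² + (z₂-z₁)²]
  = √[9² + 17² + (-11)²]
  = √[81 + 289 + 121]
  = √491
  ≈ 22.16

22.16


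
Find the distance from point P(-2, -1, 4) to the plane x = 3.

distance = |a·x₀ + b·y₀ + c·z₀ - d| / √(a² + b² + c²)
  = |1·(-2) + 0·(-1) + 0·4 - 3| / √(1² + 0² + 0²)
  = |-2 + 0 + 0 - 3| / √(1 + 0 + 0)
  = |-5| / √1
  = 5 / 1
  ≈ 5

5


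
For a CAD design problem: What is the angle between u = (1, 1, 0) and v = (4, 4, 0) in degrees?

u·v = 1·4 + 1·4 + 0·0 = 4 + 4 + 0 = 8
|u| = √(1² + 1² + 0²) = √2 ≈ 1.414
|v| = √(4² + 4² + 0²) = √32 ≈ 5.657
cos θ = (u·v)/(|u||v|) = 8/(1.414·5.657) ≈ 1
θ = arccos(1) ≈ 0°

0°


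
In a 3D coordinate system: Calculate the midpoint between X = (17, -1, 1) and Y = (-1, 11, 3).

M = ((x₁+x₂)/2, (y₁+y₂)/2, (z₁+z₂)/2)
  = ((17 - 1)/2, (-1 + 11)/2, (1 + 3)/2)
  = (16/2, 10/2, 4/2)
  = (8, 5, 2)

(8, 5, 2)


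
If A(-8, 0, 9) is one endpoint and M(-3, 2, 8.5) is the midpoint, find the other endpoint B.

B = 2M - A
  = (2·(-3) - (-8), 2·2 - 0, 2·8.5 - 9)
  = (-6 + 8, 4 + 0, 17 - 9)
  = (2, 4, 8)

(2, 4, 8)


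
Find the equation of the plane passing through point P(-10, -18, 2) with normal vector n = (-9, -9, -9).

The plane through P with normal n = (a, b, c) satisfies n·(r - P) = 0,
i.e. ax + by + cz = a·x₀ + b·y₀ + c·z₀.
d = (-9)·(-10) + (-9)·(-18) + (-9)·2
  = 90 + 162 - 18
  = 234
Equation: -9x - 9y - 9z = 234

-9x - 9y - 9z = 234


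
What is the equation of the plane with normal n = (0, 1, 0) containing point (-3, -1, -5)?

The plane through P with normal n = (a, b, c) satisfies n·(r - P) = 0,
i.e. ax + by + cz = a·x₀ + b·y₀ + c·z₀.
d = 0·(-3) + 1·(-1) + 0·(-5)
  = 0 - 1 + 0
  = -1
Equation: y = -1

y = -1


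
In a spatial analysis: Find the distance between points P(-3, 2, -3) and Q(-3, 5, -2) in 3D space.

d = √[(x₂-x₁)² + (y₂-y₁)² + (z₂-z₁)²]
  = √[0² + 3² + 1²]
  = √[0 + 9 + 1]
  = √10
  ≈ 3.162

3.162


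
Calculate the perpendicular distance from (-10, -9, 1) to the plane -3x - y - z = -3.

distance = |a·x₀ + b·y₀ + c·z₀ - d| / √(a² + b² + c²)
  = |(-3)·(-10) + (-1)·(-9) + (-1)·1 - (-3)| / √((-3)² + (-1)² + (-1)²)
  = |30 + 9 - 1 + 3| / √(9 + 1 + 1)
  = |41| / √11
  = 41 / 3.317
  ≈ 12.36

12.36


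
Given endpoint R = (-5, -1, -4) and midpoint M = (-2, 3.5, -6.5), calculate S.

S = 2M - R
  = (2·(-2) - (-5), 2·3.5 - (-1), 2·(-6.5) - (-4))
  = (-4 + 5, 7 + 1, -13 + 4)
  = (1, 8, -9)

(1, 8, -9)


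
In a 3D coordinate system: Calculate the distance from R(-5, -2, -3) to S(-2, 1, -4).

d = √[(x₂-x₁)² + (y₂-y₁)² + (z₂-z₁)²]
  = √[3² + 3² + (-1)²]
  = √[9 + 9 + 1]
  = √19
  ≈ 4.359

4.359


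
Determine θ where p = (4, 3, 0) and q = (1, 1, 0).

p·q = 4·1 + 3·1 + 0·0 = 4 + 3 + 0 = 7
|p| = √(4² + 3² + 0²) = √25 ≈ 5
|q| = √(1² + 1² + 0²) = √2 ≈ 1.414
cos θ = (p·q)/(|p||q|) = 7/(5·1.414) ≈ 0.9899
θ = arccos(0.9899) ≈ 8.13°

8.13°


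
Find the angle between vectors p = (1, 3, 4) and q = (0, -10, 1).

p·q = 1·0 + 3·(-10) + 4·1 = 0 - 30 + 4 = -26
|p| = √(1² + 3² + 4²) = √26 ≈ 5.099
|q| = √(0² + (-10)² + 1²) = √101 ≈ 10.05
cos θ = (p·q)/(|p||q|) = -26/(5.099·10.05) ≈ -0.5074
θ = arccos(-0.5074) ≈ 120.5°

120.5°


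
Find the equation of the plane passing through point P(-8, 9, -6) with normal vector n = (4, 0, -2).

The plane through P with normal n = (a, b, c) satisfies n·(r - P) = 0,
i.e. ax + by + cz = a·x₀ + b·y₀ + c·z₀.
d = 4·(-8) + 0·9 + (-2)·(-6)
  = -32 + 0 + 12
  = -20
Equation: 4x - 2z = -20

4x - 2z = -20


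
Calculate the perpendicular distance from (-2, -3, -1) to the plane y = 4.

distance = |a·x₀ + b·y₀ + c·z₀ - d| / √(a² + b² + c²)
  = |0·(-2) + 1·(-3) + 0·(-1) - 4| / √(0² + 1² + 0²)
  = |0 - 3 + 0 - 4| / √(0 + 1 + 0)
  = |-7| / √1
  = 7 / 1
  ≈ 7

7


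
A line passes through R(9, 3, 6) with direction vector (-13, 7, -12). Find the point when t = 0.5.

P(t) = R + t·d
  = (9 + (-13)·0.5, 3 + 7·0.5, 6 + (-12)·0.5)
  = (9 - 6.5, 3 + 3.5, 6 - 6)
  = (2.5, 6.5, 0)

(2.5, 6.5, 0)


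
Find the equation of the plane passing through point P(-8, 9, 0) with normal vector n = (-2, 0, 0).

The plane through P with normal n = (a, b, c) satisfies n·(r - P) = 0,
i.e. ax + by + cz = a·x₀ + b·y₀ + c·z₀.
d = (-2)·(-8) + 0·9 + 0·0
  = 16 + 0 + 0
  = 16
Equation: -2x = 16

-2x = 16


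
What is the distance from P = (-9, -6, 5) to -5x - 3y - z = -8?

distance = |a·x₀ + b·y₀ + c·z₀ - d| / √(a² + b² + c²)
  = |(-5)·(-9) + (-3)·(-6) + (-1)·5 - (-8)| / √((-5)² + (-3)² + (-1)²)
  = |45 + 18 - 5 + 8| / √(25 + 9 + 1)
  = |66| / √35
  = 66 / 5.916
  ≈ 11.16

11.16


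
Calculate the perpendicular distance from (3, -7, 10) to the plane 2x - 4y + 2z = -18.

distance = |a·x₀ + b·y₀ + c·z₀ - d| / √(a² + b² + c²)
  = |2·3 + (-4)·(-7) + 2·10 - (-18)| / √(2² + (-4)² + 2²)
  = |6 + 28 + 20 + 18| / √(4 + 16 + 4)
  = |72| / √24
  = 72 / 4.899
  ≈ 14.7

14.7


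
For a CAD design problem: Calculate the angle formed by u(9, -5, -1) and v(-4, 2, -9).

u·v = 9·(-4) + (-5)·2 + (-1)·(-9) = -36 - 10 + 9 = -37
|u| = √(9² + (-5)² + (-1)²) = √107 ≈ 10.34
|v| = √((-4)² + 2² + (-9)²) = √101 ≈ 10.05
cos θ = (u·v)/(|u||v|) = -37/(10.34·10.05) ≈ -0.3559
θ = arccos(-0.3559) ≈ 110.8°

110.8°


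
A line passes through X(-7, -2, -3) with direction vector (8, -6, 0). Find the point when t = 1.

P(t) = X + t·d
  = (-7 + 8·1, -2 + (-6)·1, -3 + 0·1)
  = (-7 + 8, -2 - 6, -3 + 0)
  = (1, -8, -3)

(1, -8, -3)


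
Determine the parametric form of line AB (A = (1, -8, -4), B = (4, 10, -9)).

Direction vector d = B - A = (4 - 1, 10 + 8, -9 + 4) = (3, 18, -5)
Parametric form r = A + t·d:
x = 1 + 3t, y = -8 + 18t, z = -4 - 5t

x = 1 + 3t, y = -8 + 18t, z = -4 - 5t


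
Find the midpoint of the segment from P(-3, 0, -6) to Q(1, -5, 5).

M = ((x₁+x₂)/2, (y₁+y₂)/2, (z₁+z₂)/2)
  = ((-3 + 1)/2, (0 - 5)/2, (-6 + 5)/2)
  = (-2/2, -5/2, -1/2)
  = (-1, -2.5, -0.5)

(-1, -2.5, -0.5)


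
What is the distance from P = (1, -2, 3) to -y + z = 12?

distance = |a·x₀ + b·y₀ + c·z₀ - d| / √(a² + b² + c²)
  = |0·1 + (-1)·(-2) + 1·3 - 12| / √(0² + (-1)² + 1²)
  = |0 + 2 + 3 - 12| / √(0 + 1 + 1)
  = |-7| / √2
  = 7 / 1.414
  ≈ 4.95

4.95


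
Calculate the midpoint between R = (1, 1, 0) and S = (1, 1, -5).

M = ((x₁+x₂)/2, (y₁+y₂)/2, (z₁+z₂)/2)
  = ((1 + 1)/2, (1 + 1)/2, (0 - 5)/2)
  = (2/2, 2/2, -5/2)
  = (1, 1, -2.5)

(1, 1, -2.5)


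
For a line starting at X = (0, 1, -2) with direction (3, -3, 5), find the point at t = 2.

P(t) = X + t·d
  = (0 + 3·2, 1 + (-3)·2, -2 + 5·2)
  = (0 + 6, 1 - 6, -2 + 10)
  = (6, -5, 8)

(6, -5, 8)


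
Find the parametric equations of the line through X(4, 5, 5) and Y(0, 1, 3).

Direction vector d = Y - X = (0 - 4, 1 - 5, 3 - 5) = (-4, -4, -2)
Parametric form r = X + t·d:
x = 4 - 4t, y = 5 - 4t, z = 5 - 2t

x = 4 - 4t, y = 5 - 4t, z = 5 - 2t


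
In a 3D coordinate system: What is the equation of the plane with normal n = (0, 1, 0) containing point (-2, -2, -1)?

The plane through P with normal n = (a, b, c) satisfies n·(r - P) = 0,
i.e. ax + by + cz = a·x₀ + b·y₀ + c·z₀.
d = 0·(-2) + 1·(-2) + 0·(-1)
  = 0 - 2 + 0
  = -2
Equation: y = -2

y = -2


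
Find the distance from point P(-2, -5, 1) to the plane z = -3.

distance = |a·x₀ + b·y₀ + c·z₀ - d| / √(a² + b² + c²)
  = |0·(-2) + 0·(-5) + 1·1 - (-3)| / √(0² + 0² + 1²)
  = |0 + 0 + 1 + 3| / √(0 + 0 + 1)
  = |4| / √1
  = 4 / 1
  ≈ 4

4


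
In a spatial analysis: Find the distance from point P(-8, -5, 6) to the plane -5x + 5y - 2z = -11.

distance = |a·x₀ + b·y₀ + c·z₀ - d| / √(a² + b² + c²)
  = |(-5)·(-8) + 5·(-5) + (-2)·6 - (-11)| / √((-5)² + 5² + (-2)²)
  = |40 - 25 - 12 + 11| / √(25 + 25 + 4)
  = |14| / √54
  = 14 / 7.348
  ≈ 1.905

1.905


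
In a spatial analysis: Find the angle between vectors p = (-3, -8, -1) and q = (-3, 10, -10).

p·q = (-3)·(-3) + (-8)·10 + (-1)·(-10) = 9 - 80 + 10 = -61
|p| = √((-3)² + (-8)² + (-1)²) = √74 ≈ 8.602
|q| = √((-3)² + 10² + (-10)²) = √209 ≈ 14.46
cos θ = (p·q)/(|p||q|) = -61/(8.602·14.46) ≈ -0.4905
θ = arccos(-0.4905) ≈ 119.4°

119.4°


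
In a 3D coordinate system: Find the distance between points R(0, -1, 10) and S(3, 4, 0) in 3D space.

d = √[(x₂-x₁)² + (y₂-y₁)² + (z₂-z₁)²]
  = √[3² + 5² + (-10)²]
  = √[9 + 25 + 100]
  = √134
  ≈ 11.58

11.58


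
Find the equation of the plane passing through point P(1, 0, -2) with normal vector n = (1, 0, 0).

The plane through P with normal n = (a, b, c) satisfies n·(r - P) = 0,
i.e. ax + by + cz = a·x₀ + b·y₀ + c·z₀.
d = 1·1 + 0·0 + 0·(-2)
  = 1 + 0 + 0
  = 1
Equation: x = 1

x = 1


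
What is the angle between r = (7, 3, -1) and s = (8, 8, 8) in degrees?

r·s = 7·8 + 3·8 + (-1)·8 = 56 + 24 - 8 = 72
|r| = √(7² + 3² + (-1)²) = √59 ≈ 7.681
|s| = √(8² + 8² + 8²) = √192 ≈ 13.86
cos θ = (r·s)/(|r||s|) = 72/(7.681·13.86) ≈ 0.6765
θ = arccos(0.6765) ≈ 47.43°

47.43°


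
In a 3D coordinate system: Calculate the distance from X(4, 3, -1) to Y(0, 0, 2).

d = √[(x₂-x₁)² + (y₂-y₁)² + (z₂-z₁)²]
  = √[(-4)² + (-3)² + 3²]
  = √[16 + 9 + 9]
  = √34
  ≈ 5.831

5.831


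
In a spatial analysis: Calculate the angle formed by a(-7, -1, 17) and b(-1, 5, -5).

a·b = (-7)·(-1) + (-1)·5 + 17·(-5) = 7 - 5 - 85 = -83
|a| = √((-7)² + (-1)² + 17²) = √339 ≈ 18.41
|b| = √((-1)² + 5² + (-5)²) = √51 ≈ 7.141
cos θ = (a·b)/(|a||b|) = -83/(18.41·7.141) ≈ -0.6312
θ = arccos(-0.6312) ≈ 129.1°

129.1°


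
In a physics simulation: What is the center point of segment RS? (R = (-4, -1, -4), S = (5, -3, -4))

M = ((x₁+x₂)/2, (y₁+y₂)/2, (z₁+z₂)/2)
  = ((-4 + 5)/2, (-1 - 3)/2, (-4 - 4)/2)
  = (1/2, -4/2, -8/2)
  = (0.5, -2, -4)

(0.5, -2, -4)


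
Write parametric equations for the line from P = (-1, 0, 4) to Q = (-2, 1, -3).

Direction vector d = Q - P = (-2 + 1, 1 + 0, -3 - 4) = (-1, 1, -7)
Parametric form r = P + t·d:
x = -1 - t, y = 0 + t, z = 4 - 7t

x = -1 - t, y = 0 + t, z = 4 - 7t


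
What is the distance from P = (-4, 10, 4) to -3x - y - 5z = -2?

distance = |a·x₀ + b·y₀ + c·z₀ - d| / √(a² + b² + c²)
  = |(-3)·(-4) + (-1)·10 + (-5)·4 - (-2)| / √((-3)² + (-1)² + (-5)²)
  = |12 - 10 - 20 + 2| / √(9 + 1 + 25)
  = |-16| / √35
  = 16 / 5.916
  ≈ 2.704

2.704


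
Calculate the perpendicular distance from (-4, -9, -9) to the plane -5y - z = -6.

distance = |a·x₀ + b·y₀ + c·z₀ - d| / √(a² + b² + c²)
  = |0·(-4) + (-5)·(-9) + (-1)·(-9) - (-6)| / √(0² + (-5)² + (-1)²)
  = |0 + 45 + 9 + 6| / √(0 + 25 + 1)
  = |60| / √26
  = 60 / 5.099
  ≈ 11.77

11.77


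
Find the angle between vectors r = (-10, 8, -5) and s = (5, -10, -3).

r·s = (-10)·5 + 8·(-10) + (-5)·(-3) = -50 - 80 + 15 = -115
|r| = √((-10)² + 8² + (-5)²) = √189 ≈ 13.75
|s| = √(5² + (-10)² + (-3)²) = √134 ≈ 11.58
cos θ = (r·s)/(|r||s|) = -115/(13.75·11.58) ≈ -0.7226
θ = arccos(-0.7226) ≈ 136.3°

136.3°


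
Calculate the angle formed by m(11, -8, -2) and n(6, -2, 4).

m·n = 11·6 + (-8)·(-2) + (-2)·4 = 66 + 16 - 8 = 74
|m| = √(11² + (-8)² + (-2)²) = √189 ≈ 13.75
|n| = √(6² + (-2)² + 4²) = √56 ≈ 7.483
cos θ = (m·n)/(|m||n|) = 74/(13.75·7.483) ≈ 0.7193
θ = arccos(0.7193) ≈ 44°

44°


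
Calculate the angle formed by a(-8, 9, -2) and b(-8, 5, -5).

a·b = (-8)·(-8) + 9·5 + (-2)·(-5) = 64 + 45 + 10 = 119
|a| = √((-8)² + 9² + (-2)²) = √149 ≈ 12.21
|b| = √((-8)² + 5² + (-5)²) = √114 ≈ 10.68
cos θ = (a·b)/(|a||b|) = 119/(12.21·10.68) ≈ 0.9131
θ = arccos(0.9131) ≈ 24.07°

24.07°


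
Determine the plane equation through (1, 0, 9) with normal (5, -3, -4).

The plane through P with normal n = (a, b, c) satisfies n·(r - P) = 0,
i.e. ax + by + cz = a·x₀ + b·y₀ + c·z₀.
d = 5·1 + (-3)·0 + (-4)·9
  = 5 + 0 - 36
  = -31
Equation: 5x - 3y - 4z = -31

5x - 3y - 4z = -31


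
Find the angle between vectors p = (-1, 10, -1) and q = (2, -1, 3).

p·q = (-1)·2 + 10·(-1) + (-1)·3 = -2 - 10 - 3 = -15
|p| = √((-1)² + 10² + (-1)²) = √102 ≈ 10.1
|q| = √(2² + (-1)² + 3²) = √14 ≈ 3.742
cos θ = (p·q)/(|p||q|) = -15/(10.1·3.742) ≈ -0.3969
θ = arccos(-0.3969) ≈ 113.4°

113.4°


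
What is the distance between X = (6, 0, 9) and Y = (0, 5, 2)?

d = √[(x₂-x₁)² + (y₂-y₁)² + (z₂-z₁)²]
  = √[(-6)² + 5² + (-7)²]
  = √[36 + 25 + 49]
  = √110
  ≈ 10.49

10.49


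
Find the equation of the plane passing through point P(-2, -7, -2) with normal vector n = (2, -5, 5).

The plane through P with normal n = (a, b, c) satisfies n·(r - P) = 0,
i.e. ax + by + cz = a·x₀ + b·y₀ + c·z₀.
d = 2·(-2) + (-5)·(-7) + 5·(-2)
  = -4 + 35 - 10
  = 21
Equation: 2x - 5y + 5z = 21

2x - 5y + 5z = 21


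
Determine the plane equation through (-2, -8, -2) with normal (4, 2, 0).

The plane through P with normal n = (a, b, c) satisfies n·(r - P) = 0,
i.e. ax + by + cz = a·x₀ + b·y₀ + c·z₀.
d = 4·(-2) + 2·(-8) + 0·(-2)
  = -8 - 16 + 0
  = -24
Equation: 4x + 2y = -24

4x + 2y = -24


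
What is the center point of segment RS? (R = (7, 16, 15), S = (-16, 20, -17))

M = ((x₁+x₂)/2, (y₁+y₂)/2, (z₁+z₂)/2)
  = ((7 - 16)/2, (16 + 20)/2, (15 - 17)/2)
  = (-9/2, 36/2, -2/2)
  = (-4.5, 18, -1)

(-4.5, 18, -1)


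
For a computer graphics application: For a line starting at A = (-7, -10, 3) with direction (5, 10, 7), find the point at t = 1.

P(t) = A + t·d
  = (-7 + 5·1, -10 + 10·1, 3 + 7·1)
  = (-7 + 5, -10 + 10, 3 + 7)
  = (-2, 0, 10)

(-2, 0, 10)


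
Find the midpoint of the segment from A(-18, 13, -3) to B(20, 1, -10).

M = ((x₁+x₂)/2, (y₁+y₂)/2, (z₁+z₂)/2)
  = ((-18 + 20)/2, (13 + 1)/2, (-3 - 10)/2)
  = (2/2, 14/2, -13/2)
  = (1, 7, -6.5)

(1, 7, -6.5)


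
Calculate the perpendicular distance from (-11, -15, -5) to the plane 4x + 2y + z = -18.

distance = |a·x₀ + b·y₀ + c·z₀ - d| / √(a² + b² + c²)
  = |4·(-11) + 2·(-15) + 1·(-5) - (-18)| / √(4² + 2² + 1²)
  = |-44 - 30 - 5 + 18| / √(16 + 4 + 1)
  = |-61| / √21
  = 61 / 4.583
  ≈ 13.31

13.31


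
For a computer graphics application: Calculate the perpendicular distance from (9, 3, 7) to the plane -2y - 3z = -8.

distance = |a·x₀ + b·y₀ + c·z₀ - d| / √(a² + b² + c²)
  = |0·9 + (-2)·3 + (-3)·7 - (-8)| / √(0² + (-2)² + (-3)²)
  = |0 - 6 - 21 + 8| / √(0 + 4 + 9)
  = |-19| / √13
  = 19 / 3.606
  ≈ 5.27

5.27


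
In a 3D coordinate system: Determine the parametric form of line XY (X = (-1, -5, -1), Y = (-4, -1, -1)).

Direction vector d = Y - X = (-4 + 1, -1 + 5, -1 + 1) = (-3, 4, 0)
Parametric form r = X + t·d:
x = -1 - 3t, y = -5 + 4t, z = -1

x = -1 - 3t, y = -5 + 4t, z = -1


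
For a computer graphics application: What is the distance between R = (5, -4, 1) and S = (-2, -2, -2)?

d = √[(x₂-x₁)² + (y₂-y₁)² + (z₂-z₁)²]
  = √[(-7)² + 2² + (-3)²]
  = √[49 + 4 + 9]
  = √62
  ≈ 7.874

7.874


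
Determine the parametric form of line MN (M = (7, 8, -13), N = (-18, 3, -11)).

Direction vector d = N - M = (-18 - 7, 3 - 8, -11 + 13) = (-25, -5, 2)
Parametric form r = M + t·d:
x = 7 - 25t, y = 8 - 5t, z = -13 + 2t

x = 7 - 25t, y = 8 - 5t, z = -13 + 2t


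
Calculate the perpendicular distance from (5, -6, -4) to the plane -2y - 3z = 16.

distance = |a·x₀ + b·y₀ + c·z₀ - d| / √(a² + b² + c²)
  = |0·5 + (-2)·(-6) + (-3)·(-4) - 16| / √(0² + (-2)² + (-3)²)
  = |0 + 12 + 12 - 16| / √(0 + 4 + 9)
  = |8| / √13
  = 8 / 3.606
  ≈ 2.219

2.219


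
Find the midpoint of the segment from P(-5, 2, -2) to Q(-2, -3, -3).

M = ((x₁+x₂)/2, (y₁+y₂)/2, (z₁+z₂)/2)
  = ((-5 - 2)/2, (2 - 3)/2, (-2 - 3)/2)
  = (-7/2, -1/2, -5/2)
  = (-3.5, -0.5, -2.5)

(-3.5, -0.5, -2.5)


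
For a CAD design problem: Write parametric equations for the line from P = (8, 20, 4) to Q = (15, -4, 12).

Direction vector d = Q - P = (15 - 8, -4 - 20, 12 - 4) = (7, -24, 8)
Parametric form r = P + t·d:
x = 8 + 7t, y = 20 - 24t, z = 4 + 8t

x = 8 + 7t, y = 20 - 24t, z = 4 + 8t


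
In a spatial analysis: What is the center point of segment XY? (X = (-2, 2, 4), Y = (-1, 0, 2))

M = ((x₁+x₂)/2, (y₁+y₂)/2, (z₁+z₂)/2)
  = ((-2 - 1)/2, (2 + 0)/2, (4 + 2)/2)
  = (-3/2, 2/2, 6/2)
  = (-1.5, 1, 3)

(-1.5, 1, 3)


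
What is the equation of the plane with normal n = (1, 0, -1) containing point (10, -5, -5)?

The plane through P with normal n = (a, b, c) satisfies n·(r - P) = 0,
i.e. ax + by + cz = a·x₀ + b·y₀ + c·z₀.
d = 1·10 + 0·(-5) + (-1)·(-5)
  = 10 + 0 + 5
  = 15
Equation: x - z = 15

x - z = 15


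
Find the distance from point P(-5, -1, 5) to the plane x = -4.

distance = |a·x₀ + b·y₀ + c·z₀ - d| / √(a² + b² + c²)
  = |1·(-5) + 0·(-1) + 0·5 - (-4)| / √(1² + 0² + 0²)
  = |-5 + 0 + 0 + 4| / √(1 + 0 + 0)
  = |-1| / √1
  = 1 / 1
  ≈ 1

1


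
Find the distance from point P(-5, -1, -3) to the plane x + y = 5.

distance = |a·x₀ + b·y₀ + c·z₀ - d| / √(a² + b² + c²)
  = |1·(-5) + 1·(-1) + 0·(-3) - 5| / √(1² + 1² + 0²)
  = |-5 - 1 + 0 - 5| / √(1 + 1 + 0)
  = |-11| / √2
  = 11 / 1.414
  ≈ 7.778

7.778


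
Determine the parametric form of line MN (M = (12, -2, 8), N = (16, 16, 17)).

Direction vector d = N - M = (16 - 12, 16 + 2, 17 - 8) = (4, 18, 9)
Parametric form r = M + t·d:
x = 12 + 4t, y = -2 + 18t, z = 8 + 9t

x = 12 + 4t, y = -2 + 18t, z = 8 + 9t


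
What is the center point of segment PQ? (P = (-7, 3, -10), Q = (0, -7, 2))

M = ((x₁+x₂)/2, (y₁+y₂)/2, (z₁+z₂)/2)
  = ((-7 + 0)/2, (3 - 7)/2, (-10 + 2)/2)
  = (-7/2, -4/2, -8/2)
  = (-3.5, -2, -4)

(-3.5, -2, -4)


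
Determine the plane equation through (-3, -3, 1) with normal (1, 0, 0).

The plane through P with normal n = (a, b, c) satisfies n·(r - P) = 0,
i.e. ax + by + cz = a·x₀ + b·y₀ + c·z₀.
d = 1·(-3) + 0·(-3) + 0·1
  = -3 + 0 + 0
  = -3
Equation: x = -3

x = -3


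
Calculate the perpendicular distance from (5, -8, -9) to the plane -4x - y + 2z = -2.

distance = |a·x₀ + b·y₀ + c·z₀ - d| / √(a² + b² + c²)
  = |(-4)·5 + (-1)·(-8) + 2·(-9) - (-2)| / √((-4)² + (-1)² + 2²)
  = |-20 + 8 - 18 + 2| / √(16 + 1 + 4)
  = |-28| / √21
  = 28 / 4.583
  ≈ 6.11

6.11


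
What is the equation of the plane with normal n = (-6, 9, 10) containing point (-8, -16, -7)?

The plane through P with normal n = (a, b, c) satisfies n·(r - P) = 0,
i.e. ax + by + cz = a·x₀ + b·y₀ + c·z₀.
d = (-6)·(-8) + 9·(-16) + 10·(-7)
  = 48 - 144 - 70
  = -166
Equation: -6x + 9y + 10z = -166

-6x + 9y + 10z = -166


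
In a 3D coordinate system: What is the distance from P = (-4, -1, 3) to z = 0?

distance = |a·x₀ + b·y₀ + c·z₀ - d| / √(a² + b² + c²)
  = |0·(-4) + 0·(-1) + 1·3 - 0| / √(0² + 0² + 1²)
  = |0 + 0 + 3 + 0| / √(0 + 0 + 1)
  = |3| / √1
  = 3 / 1
  ≈ 3

3


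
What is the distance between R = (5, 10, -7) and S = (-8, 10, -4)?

d = √[(x₂-x₁)² + (y₂-y₁)² + (z₂-z₁)²]
  = √[(-13)² + 0² + 3²]
  = √[169 + 0 + 9]
  = √178
  ≈ 13.34

13.34


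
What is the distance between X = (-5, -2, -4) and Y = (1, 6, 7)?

d = √[(x₂-x₁)² + (y₂-y₁)² + (z₂-z₁)²]
  = √[6² + 8² + 11²]
  = √[36 + 64 + 121]
  = √221
  ≈ 14.87

14.87


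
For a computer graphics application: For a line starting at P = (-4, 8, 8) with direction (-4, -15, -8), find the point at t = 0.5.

P(t) = P + t·d
  = (-4 + (-4)·0.5, 8 + (-15)·0.5, 8 + (-8)·0.5)
  = (-4 - 2, 8 - 7.5, 8 - 4)
  = (-6, 0.5, 4)

(-6, 0.5, 4)


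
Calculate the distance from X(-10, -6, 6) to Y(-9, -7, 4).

d = √[(x₂-x₁)² + (y₂-y₁)² + (z₂-z₁)²]
  = √[1² + (-1)² + (-2)²]
  = √[1 + 1 + 4]
  = √6
  ≈ 2.449

2.449


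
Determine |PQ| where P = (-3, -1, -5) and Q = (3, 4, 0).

d = √[(x₂-x₁)² + (y₂-y₁)² + (z₂-z₁)²]
  = √[6² + 5² + 5²]
  = √[36 + 25 + 25]
  = √86
  ≈ 9.274

9.274


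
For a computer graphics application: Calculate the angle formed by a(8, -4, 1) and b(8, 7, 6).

a·b = 8·8 + (-4)·7 + 1·6 = 64 - 28 + 6 = 42
|a| = √(8² + (-4)² + 1²) = √81 ≈ 9
|b| = √(8² + 7² + 6²) = √149 ≈ 12.21
cos θ = (a·b)/(|a||b|) = 42/(9·12.21) ≈ 0.3823
θ = arccos(0.3823) ≈ 67.52°

67.52°


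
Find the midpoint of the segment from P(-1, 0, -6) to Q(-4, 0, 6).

M = ((x₁+x₂)/2, (y₁+y₂)/2, (z₁+z₂)/2)
  = ((-1 - 4)/2, (0 + 0)/2, (-6 + 6)/2)
  = (-5/2, 0/2, 0/2)
  = (-2.5, 0, 0)

(-2.5, 0, 0)


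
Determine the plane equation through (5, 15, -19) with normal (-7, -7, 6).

The plane through P with normal n = (a, b, c) satisfies n·(r - P) = 0,
i.e. ax + by + cz = a·x₀ + b·y₀ + c·z₀.
d = (-7)·5 + (-7)·15 + 6·(-19)
  = -35 - 105 - 114
  = -254
Equation: -7x - 7y + 6z = -254

-7x - 7y + 6z = -254


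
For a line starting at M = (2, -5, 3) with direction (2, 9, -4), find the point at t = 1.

P(t) = M + t·d
  = (2 + 2·1, -5 + 9·1, 3 + (-4)·1)
  = (2 + 2, -5 + 9, 3 - 4)
  = (4, 4, -1)

(4, 4, -1)


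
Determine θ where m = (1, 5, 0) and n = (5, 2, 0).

m·n = 1·5 + 5·2 + 0·0 = 5 + 10 + 0 = 15
|m| = √(1² + 5² + 0²) = √26 ≈ 5.099
|n| = √(5² + 2² + 0²) = √29 ≈ 5.385
cos θ = (m·n)/(|m||n|) = 15/(5.099·5.385) ≈ 0.5463
θ = arccos(0.5463) ≈ 56.89°

56.89°


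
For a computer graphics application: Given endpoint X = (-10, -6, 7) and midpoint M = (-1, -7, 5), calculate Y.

Y = 2M - X
  = (2·(-1) - (-10), 2·(-7) - (-6), 2·5 - 7)
  = (-2 + 10, -14 + 6, 10 - 7)
  = (8, -8, 3)

(8, -8, 3)


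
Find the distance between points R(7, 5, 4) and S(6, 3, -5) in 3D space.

d = √[(x₂-x₁)² + (y₂-y₁)² + (z₂-z₁)²]
  = √[(-1)² + (-2)² + (-9)²]
  = √[1 + 4 + 81]
  = √86
  ≈ 9.274

9.274


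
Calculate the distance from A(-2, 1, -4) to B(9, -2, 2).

d = √[(x₂-x₁)² + (y₂-y₁)² + (z₂-z₁)²]
  = √[11² + (-3)² + 6²]
  = √[121 + 9 + 36]
  = √166
  ≈ 12.88

12.88


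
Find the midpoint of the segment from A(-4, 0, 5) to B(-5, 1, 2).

M = ((x₁+x₂)/2, (y₁+y₂)/2, (z₁+z₂)/2)
  = ((-4 - 5)/2, (0 + 1)/2, (5 + 2)/2)
  = (-9/2, 1/2, 7/2)
  = (-4.5, 0.5, 3.5)

(-4.5, 0.5, 3.5)


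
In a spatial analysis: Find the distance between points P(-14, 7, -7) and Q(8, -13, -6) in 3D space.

d = √[(x₂-x₁)² + (y₂-y₁)² + (z₂-z₁)²]
  = √[22² + (-20)² + 1²]
  = √[484 + 400 + 1]
  = √885
  ≈ 29.75

29.75


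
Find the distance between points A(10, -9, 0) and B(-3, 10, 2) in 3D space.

d = √[(x₂-x₁)² + (y₂-y₁)² + (z₂-z₁)²]
  = √[(-13)² + 19² + 2²]
  = √[169 + 361 + 4]
  = √534
  ≈ 23.11

23.11


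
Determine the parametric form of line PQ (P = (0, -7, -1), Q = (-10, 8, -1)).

Direction vector d = Q - P = (-10 + 0, 8 + 7, -1 + 1) = (-10, 15, 0)
Parametric form r = P + t·d:
x = 0 - 10t, y = -7 + 15t, z = -1

x = 0 - 10t, y = -7 + 15t, z = -1


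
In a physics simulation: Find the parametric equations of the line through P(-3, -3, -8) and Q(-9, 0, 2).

Direction vector d = Q - P = (-9 + 3, 0 + 3, 2 + 8) = (-6, 3, 10)
Parametric form r = P + t·d:
x = -3 - 6t, y = -3 + 3t, z = -8 + 10t

x = -3 - 6t, y = -3 + 3t, z = -8 + 10t


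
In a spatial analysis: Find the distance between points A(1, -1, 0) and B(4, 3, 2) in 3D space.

d = √[(x₂-x₁)² + (y₂-y₁)² + (z₂-z₁)²]
  = √[3² + 4² + 2²]
  = √[9 + 16 + 4]
  = √29
  ≈ 5.385

5.385


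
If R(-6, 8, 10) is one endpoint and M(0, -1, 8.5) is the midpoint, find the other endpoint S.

S = 2M - R
  = (2·0 - (-6), 2·(-1) - 8, 2·8.5 - 10)
  = (0 + 6, -2 - 8, 17 - 10)
  = (6, -10, 7)

(6, -10, 7)


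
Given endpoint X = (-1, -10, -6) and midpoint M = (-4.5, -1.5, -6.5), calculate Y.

Y = 2M - X
  = (2·(-4.5) - (-1), 2·(-1.5) - (-10), 2·(-6.5) - (-6))
  = (-9 + 1, -3 + 10, -13 + 6)
  = (-8, 7, -7)

(-8, 7, -7)


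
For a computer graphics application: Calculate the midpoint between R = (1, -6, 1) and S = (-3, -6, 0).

M = ((x₁+x₂)/2, (y₁+y₂)/2, (z₁+z₂)/2)
  = ((1 - 3)/2, (-6 - 6)/2, (1 + 0)/2)
  = (-2/2, -12/2, 1/2)
  = (-1, -6, 0.5)

(-1, -6, 0.5)


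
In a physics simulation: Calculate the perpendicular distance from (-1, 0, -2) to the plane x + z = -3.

distance = |a·x₀ + b·y₀ + c·z₀ - d| / √(a² + b² + c²)
  = |1·(-1) + 0·0 + 1·(-2) - (-3)| / √(1² + 0² + 1²)
  = |-1 + 0 - 2 + 3| / √(1 + 0 + 1)
  = |0| / √2
  = 0 / 1.414
  ≈ 0

0


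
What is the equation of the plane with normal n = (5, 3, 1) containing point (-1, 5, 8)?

The plane through P with normal n = (a, b, c) satisfies n·(r - P) = 0,
i.e. ax + by + cz = a·x₀ + b·y₀ + c·z₀.
d = 5·(-1) + 3·5 + 1·8
  = -5 + 15 + 8
  = 18
Equation: 5x + 3y + z = 18

5x + 3y + z = 18


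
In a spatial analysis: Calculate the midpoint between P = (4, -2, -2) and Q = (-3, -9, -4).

M = ((x₁+x₂)/2, (y₁+y₂)/2, (z₁+z₂)/2)
  = ((4 - 3)/2, (-2 - 9)/2, (-2 - 4)/2)
  = (1/2, -11/2, -6/2)
  = (0.5, -5.5, -3)

(0.5, -5.5, -3)


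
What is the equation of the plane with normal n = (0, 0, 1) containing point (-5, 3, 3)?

The plane through P with normal n = (a, b, c) satisfies n·(r - P) = 0,
i.e. ax + by + cz = a·x₀ + b·y₀ + c·z₀.
d = 0·(-5) + 0·3 + 1·3
  = 0 + 0 + 3
  = 3
Equation: z = 3

z = 3


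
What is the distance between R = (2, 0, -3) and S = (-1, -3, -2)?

d = √[(x₂-x₁)² + (y₂-y₁)² + (z₂-z₁)²]
  = √[(-3)² + (-3)² + 1²]
  = √[9 + 9 + 1]
  = √19
  ≈ 4.359

4.359


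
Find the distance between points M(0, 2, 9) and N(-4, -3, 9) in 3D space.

d = √[(x₂-x₁)² + (y₂-y₁)² + (z₂-z₁)²]
  = √[(-4)² + (-5)² + 0²]
  = √[16 + 25 + 0]
  = √41
  ≈ 6.403

6.403


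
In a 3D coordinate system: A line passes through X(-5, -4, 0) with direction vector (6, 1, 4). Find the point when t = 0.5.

P(t) = X + t·d
  = (-5 + 6·0.5, -4 + 1·0.5, 0 + 4·0.5)
  = (-5 + 3, -4 + 0.5, 0 + 2)
  = (-2, -3.5, 2)

(-2, -3.5, 2)


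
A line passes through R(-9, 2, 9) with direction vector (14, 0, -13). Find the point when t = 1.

P(t) = R + t·d
  = (-9 + 14·1, 2 + 0·1, 9 + (-13)·1)
  = (-9 + 14, 2 + 0, 9 - 13)
  = (5, 2, -4)

(5, 2, -4)


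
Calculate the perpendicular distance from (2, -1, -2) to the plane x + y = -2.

distance = |a·x₀ + b·y₀ + c·z₀ - d| / √(a² + b² + c²)
  = |1·2 + 1·(-1) + 0·(-2) - (-2)| / √(1² + 1² + 0²)
  = |2 - 1 + 0 + 2| / √(1 + 1 + 0)
  = |3| / √2
  = 3 / 1.414
  ≈ 2.121

2.121


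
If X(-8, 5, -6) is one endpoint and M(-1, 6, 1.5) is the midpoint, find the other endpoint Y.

Y = 2M - X
  = (2·(-1) - (-8), 2·6 - 5, 2·1.5 - (-6))
  = (-2 + 8, 12 - 5, 3 + 6)
  = (6, 7, 9)

(6, 7, 9)


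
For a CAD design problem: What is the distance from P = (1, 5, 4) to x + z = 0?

distance = |a·x₀ + b·y₀ + c·z₀ - d| / √(a² + b² + c²)
  = |1·1 + 0·5 + 1·4 - 0| / √(1² + 0² + 1²)
  = |1 + 0 + 4 + 0| / √(1 + 0 + 1)
  = |5| / √2
  = 5 / 1.414
  ≈ 3.536

3.536


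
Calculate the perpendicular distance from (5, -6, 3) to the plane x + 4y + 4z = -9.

distance = |a·x₀ + b·y₀ + c·z₀ - d| / √(a² + b² + c²)
  = |1·5 + 4·(-6) + 4·3 - (-9)| / √(1² + 4² + 4²)
  = |5 - 24 + 12 + 9| / √(1 + 16 + 16)
  = |2| / √33
  = 2 / 5.745
  ≈ 0.3482

0.3482


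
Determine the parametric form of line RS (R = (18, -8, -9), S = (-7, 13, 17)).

Direction vector d = S - R = (-7 - 18, 13 + 8, 17 + 9) = (-25, 21, 26)
Parametric form r = R + t·d:
x = 18 - 25t, y = -8 + 21t, z = -9 + 26t

x = 18 - 25t, y = -8 + 21t, z = -9 + 26t


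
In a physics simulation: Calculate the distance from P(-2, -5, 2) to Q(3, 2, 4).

d = √[(x₂-x₁)² + (y₂-y₁)² + (z₂-z₁)²]
  = √[5² + 7² + 2²]
  = √[25 + 49 + 4]
  = √78
  ≈ 8.832

8.832


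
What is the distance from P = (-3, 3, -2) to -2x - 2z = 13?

distance = |a·x₀ + b·y₀ + c·z₀ - d| / √(a² + b² + c²)
  = |(-2)·(-3) + 0·3 + (-2)·(-2) - 13| / √((-2)² + 0² + (-2)²)
  = |6 + 0 + 4 - 13| / √(4 + 0 + 4)
  = |-3| / √8
  = 3 / 2.828
  ≈ 1.061

1.061


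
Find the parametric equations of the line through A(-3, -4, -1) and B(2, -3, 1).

Direction vector d = B - A = (2 + 3, -3 + 4, 1 + 1) = (5, 1, 2)
Parametric form r = A + t·d:
x = -3 + 5t, y = -4 + t, z = -1 + 2t

x = -3 + 5t, y = -4 + t, z = -1 + 2t


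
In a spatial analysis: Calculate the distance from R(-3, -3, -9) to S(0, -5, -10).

d = √[(x₂-x₁)² + (y₂-y₁)² + (z₂-z₁)²]
  = √[3² + (-2)² + (-1)²]
  = √[9 + 4 + 1]
  = √14
  ≈ 3.742

3.742


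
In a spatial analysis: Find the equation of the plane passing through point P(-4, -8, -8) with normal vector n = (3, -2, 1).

The plane through P with normal n = (a, b, c) satisfies n·(r - P) = 0,
i.e. ax + by + cz = a·x₀ + b·y₀ + c·z₀.
d = 3·(-4) + (-2)·(-8) + 1·(-8)
  = -12 + 16 - 8
  = -4
Equation: 3x - 2y + z = -4

3x - 2y + z = -4


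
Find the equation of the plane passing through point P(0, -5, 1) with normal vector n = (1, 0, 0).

The plane through P with normal n = (a, b, c) satisfies n·(r - P) = 0,
i.e. ax + by + cz = a·x₀ + b·y₀ + c·z₀.
d = 1·0 + 0·(-5) + 0·1
  = 0 + 0 + 0
  = 0
Equation: x = 0

x = 0


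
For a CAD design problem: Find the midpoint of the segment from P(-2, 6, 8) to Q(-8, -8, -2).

M = ((x₁+x₂)/2, (y₁+y₂)/2, (z₁+z₂)/2)
  = ((-2 - 8)/2, (6 - 8)/2, (8 - 2)/2)
  = (-10/2, -2/2, 6/2)
  = (-5, -1, 3)

(-5, -1, 3)


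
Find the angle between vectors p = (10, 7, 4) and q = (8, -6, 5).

p·q = 10·8 + 7·(-6) + 4·5 = 80 - 42 + 20 = 58
|p| = √(10² + 7² + 4²) = √165 ≈ 12.85
|q| = √(8² + (-6)² + 5²) = √125 ≈ 11.18
cos θ = (p·q)/(|p||q|) = 58/(12.85·11.18) ≈ 0.4039
θ = arccos(0.4039) ≈ 66.18°

66.18°


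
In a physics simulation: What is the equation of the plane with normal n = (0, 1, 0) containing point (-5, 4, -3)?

The plane through P with normal n = (a, b, c) satisfies n·(r - P) = 0,
i.e. ax + by + cz = a·x₀ + b·y₀ + c·z₀.
d = 0·(-5) + 1·4 + 0·(-3)
  = 0 + 4 + 0
  = 4
Equation: y = 4

y = 4


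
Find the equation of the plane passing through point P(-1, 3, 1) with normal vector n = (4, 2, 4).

The plane through P with normal n = (a, b, c) satisfies n·(r - P) = 0,
i.e. ax + by + cz = a·x₀ + b·y₀ + c·z₀.
d = 4·(-1) + 2·3 + 4·1
  = -4 + 6 + 4
  = 6
Equation: 4x + 2y + 4z = 6

4x + 2y + 4z = 6


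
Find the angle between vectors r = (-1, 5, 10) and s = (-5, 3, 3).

r·s = (-1)·(-5) + 5·3 + 10·3 = 5 + 15 + 30 = 50
|r| = √((-1)² + 5² + 10²) = √126 ≈ 11.22
|s| = √((-5)² + 3² + 3²) = √43 ≈ 6.557
cos θ = (r·s)/(|r||s|) = 50/(11.22·6.557) ≈ 0.6793
θ = arccos(0.6793) ≈ 47.21°

47.21°


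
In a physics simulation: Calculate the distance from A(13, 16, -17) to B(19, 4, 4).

d = √[(x₂-x₁)² + (y₂-y₁)² + (z₂-z₁)²]
  = √[6² + (-12)² + 21²]
  = √[36 + 144 + 441]
  = √621
  ≈ 24.92

24.92


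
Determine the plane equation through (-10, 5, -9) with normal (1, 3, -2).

The plane through P with normal n = (a, b, c) satisfies n·(r - P) = 0,
i.e. ax + by + cz = a·x₀ + b·y₀ + c·z₀.
d = 1·(-10) + 3·5 + (-2)·(-9)
  = -10 + 15 + 18
  = 23
Equation: x + 3y - 2z = 23

x + 3y - 2z = 23


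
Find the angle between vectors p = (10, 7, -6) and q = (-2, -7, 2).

p·q = 10·(-2) + 7·(-7) + (-6)·2 = -20 - 49 - 12 = -81
|p| = √(10² + 7² + (-6)²) = √185 ≈ 13.6
|q| = √((-2)² + (-7)² + 2²) = √57 ≈ 7.55
cos θ = (p·q)/(|p||q|) = -81/(13.6·7.55) ≈ -0.7888
θ = arccos(-0.7888) ≈ 142.1°

142.1°


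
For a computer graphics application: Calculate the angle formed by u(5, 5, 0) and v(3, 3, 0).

u·v = 5·3 + 5·3 + 0·0 = 15 + 15 + 0 = 30
|u| = √(5² + 5² + 0²) = √50 ≈ 7.071
|v| = √(3² + 3² + 0²) = √18 ≈ 4.243
cos θ = (u·v)/(|u||v|) = 30/(7.071·4.243) ≈ 1
θ = arccos(1) ≈ 0°

0°


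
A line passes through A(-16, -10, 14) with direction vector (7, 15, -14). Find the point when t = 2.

P(t) = A + t·d
  = (-16 + 7·2, -10 + 15·2, 14 + (-14)·2)
  = (-16 + 14, -10 + 30, 14 - 28)
  = (-2, 20, -14)

(-2, 20, -14)


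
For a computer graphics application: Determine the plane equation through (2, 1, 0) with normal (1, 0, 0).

The plane through P with normal n = (a, b, c) satisfies n·(r - P) = 0,
i.e. ax + by + cz = a·x₀ + b·y₀ + c·z₀.
d = 1·2 + 0·1 + 0·0
  = 2 + 0 + 0
  = 2
Equation: x = 2

x = 2


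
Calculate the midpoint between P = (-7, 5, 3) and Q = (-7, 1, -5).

M = ((x₁+x₂)/2, (y₁+y₂)/2, (z₁+z₂)/2)
  = ((-7 - 7)/2, (5 + 1)/2, (3 - 5)/2)
  = (-14/2, 6/2, -2/2)
  = (-7, 3, -1)

(-7, 3, -1)


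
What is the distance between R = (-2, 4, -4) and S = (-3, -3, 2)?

d = √[(x₂-x₁)² + (y₂-y₁)² + (z₂-z₁)²]
  = √[(-1)² + (-7)² + 6²]
  = √[1 + 49 + 36]
  = √86
  ≈ 9.274

9.274


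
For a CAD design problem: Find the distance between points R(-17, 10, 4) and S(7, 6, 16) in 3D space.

d = √[(x₂-x₁)² + (y₂-y₁)² + (z₂-z₁)²]
  = √[24² + (-4)² + 12²]
  = √[576 + 16 + 144]
  = √736
  ≈ 27.13

27.13


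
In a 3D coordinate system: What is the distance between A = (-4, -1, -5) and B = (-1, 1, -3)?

d = √[(x₂-x₁)² + (y₂-y₁)² + (z₂-z₁)²]
  = √[3² + 2² + 2²]
  = √[9 + 4 + 4]
  = √17
  ≈ 4.123

4.123


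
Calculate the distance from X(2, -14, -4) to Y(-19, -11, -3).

d = √[(x₂-x₁)² + (y₂-y₁)² + (z₂-z₁)²]
  = √[(-21)² + 3² + 1²]
  = √[441 + 9 + 1]
  = √451
  ≈ 21.24

21.24


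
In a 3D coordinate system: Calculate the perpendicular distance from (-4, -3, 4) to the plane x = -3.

distance = |a·x₀ + b·y₀ + c·z₀ - d| / √(a² + b² + c²)
  = |1·(-4) + 0·(-3) + 0·4 - (-3)| / √(1² + 0² + 0²)
  = |-4 + 0 + 0 + 3| / √(1 + 0 + 0)
  = |-1| / √1
  = 1 / 1
  ≈ 1

1


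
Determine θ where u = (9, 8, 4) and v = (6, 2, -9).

u·v = 9·6 + 8·2 + 4·(-9) = 54 + 16 - 36 = 34
|u| = √(9² + 8² + 4²) = √161 ≈ 12.69
|v| = √(6² + 2² + (-9)²) = √121 ≈ 11
cos θ = (u·v)/(|u||v|) = 34/(12.69·11) ≈ 0.2436
θ = arccos(0.2436) ≈ 75.9°

75.9°


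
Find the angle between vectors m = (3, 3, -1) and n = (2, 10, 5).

m·n = 3·2 + 3·10 + (-1)·5 = 6 + 30 - 5 = 31
|m| = √(3² + 3² + (-1)²) = √19 ≈ 4.359
|n| = √(2² + 10² + 5²) = √129 ≈ 11.36
cos θ = (m·n)/(|m||n|) = 31/(4.359·11.36) ≈ 0.6262
θ = arccos(0.6262) ≈ 51.23°

51.23°


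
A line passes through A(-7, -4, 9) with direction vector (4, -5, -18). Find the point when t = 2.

P(t) = A + t·d
  = (-7 + 4·2, -4 + (-5)·2, 9 + (-18)·2)
  = (-7 + 8, -4 - 10, 9 - 36)
  = (1, -14, -27)

(1, -14, -27)


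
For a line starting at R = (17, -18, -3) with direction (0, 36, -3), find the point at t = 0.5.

P(t) = R + t·d
  = (17 + 0·0.5, -18 + 36·0.5, -3 + (-3)·0.5)
  = (17 + 0, -18 + 18, -3 - 1.5)
  = (17, 0, -4.5)

(17, 0, -4.5)


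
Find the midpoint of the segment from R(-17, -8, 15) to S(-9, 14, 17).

M = ((x₁+x₂)/2, (y₁+y₂)/2, (z₁+z₂)/2)
  = ((-17 - 9)/2, (-8 + 14)/2, (15 + 17)/2)
  = (-26/2, 6/2, 32/2)
  = (-13, 3, 16)

(-13, 3, 16)


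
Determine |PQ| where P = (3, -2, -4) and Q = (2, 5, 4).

d = √[(x₂-x₁)² + (y₂-y₁)² + (z₂-z₁)²]
  = √[(-1)² + 7² + 8²]
  = √[1 + 49 + 64]
  = √114
  ≈ 10.68

10.68


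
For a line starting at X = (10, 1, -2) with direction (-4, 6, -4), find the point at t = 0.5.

P(t) = X + t·d
  = (10 + (-4)·0.5, 1 + 6·0.5, -2 + (-4)·0.5)
  = (10 - 2, 1 + 3, -2 - 2)
  = (8, 4, -4)

(8, 4, -4)


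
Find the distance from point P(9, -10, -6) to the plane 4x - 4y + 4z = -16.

distance = |a·x₀ + b·y₀ + c·z₀ - d| / √(a² + b² + c²)
  = |4·9 + (-4)·(-10) + 4·(-6) - (-16)| / √(4² + (-4)² + 4²)
  = |36 + 40 - 24 + 16| / √(16 + 16 + 16)
  = |68| / √48
  = 68 / 6.928
  ≈ 9.815

9.815


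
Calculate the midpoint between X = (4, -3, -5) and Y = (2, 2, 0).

M = ((x₁+x₂)/2, (y₁+y₂)/2, (z₁+z₂)/2)
  = ((4 + 2)/2, (-3 + 2)/2, (-5 + 0)/2)
  = (6/2, -1/2, -5/2)
  = (3, -0.5, -2.5)

(3, -0.5, -2.5)
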